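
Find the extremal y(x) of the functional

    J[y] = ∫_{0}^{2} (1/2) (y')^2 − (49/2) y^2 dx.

The Lagrangian is L = (1/2) (y')^2 − (49/2) y^2.
Compute ∂L/∂y = -49y, ∂L/∂y' = y'.
The Euler-Lagrange equation d/dx(∂L/∂y') − ∂L/∂y = 0 reduces to
    y'' + 49 y = 0.
Its general solution is
    y(x) = A sin(7x) + B cos(7x),
with A, B fixed by the endpoint conditions.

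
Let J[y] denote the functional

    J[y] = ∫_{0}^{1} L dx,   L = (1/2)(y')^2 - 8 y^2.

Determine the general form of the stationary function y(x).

The Lagrangian is L = (1/2)(y')^2 - 8 y^2.
∂L/∂y = -16y.
∂L/∂y' = y'.
The Euler-Lagrange equation d/dx(∂L/∂y') − ∂L/∂y = 0 becomes:
    y'' + 16 y = 0
General solution: y(x) = A sin(4x) + B cos(4x), where A and B are arbitrary constants fixed by the endpoint conditions.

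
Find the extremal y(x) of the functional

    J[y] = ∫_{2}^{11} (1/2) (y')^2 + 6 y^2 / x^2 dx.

The Lagrangian is L = (1/2) (y')^2 + 6 y^2 / x^2.
Compute ∂L/∂y = 12y/x^2, ∂L/∂y' = y'.
The Euler-Lagrange equation d/dx(∂L/∂y') − ∂L/∂y = 0 reduces to
    y'' − 12/x^2 · y = 0  (x > 0).
Its general solution is
    y(x) = A x^4 + B x^(-3),
with A, B fixed by the endpoint conditions.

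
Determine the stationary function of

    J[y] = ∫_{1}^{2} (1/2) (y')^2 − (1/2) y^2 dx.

The Lagrangian is L = (1/2) (y')^2 − (1/2) y^2.
Compute ∂L/∂y = -y, ∂L/∂y' = y'.
The Euler-Lagrange equation d/dx(∂L/∂y') − ∂L/∂y = 0 reduces to
    y'' + y = 0.
Its general solution is
    y(x) = A sin(x) + B cos(x),
with A, B fixed by the endpoint conditions.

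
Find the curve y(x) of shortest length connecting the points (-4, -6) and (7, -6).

Arc-length functional: J[y] = ∫ sqrt(1 + (y')^2) dx.
Lagrangian L = sqrt(1 + (y')^2) has no explicit y dependence, so ∂L/∂y = 0 and the Euler-Lagrange equation gives
    d/dx( y' / sqrt(1 + (y')^2) ) = 0  ⇒  y' / sqrt(1 + (y')^2) = const.
Hence y' is constant, so y(x) is affine.
Fitting the endpoints (-4, -6) and (7, -6):
    slope m = ((-6) − (-6)) / (7 − (-4)) = 0,
    intercept c = (-6) − m·(-4) = -6.
Extremal: y(x) = -6.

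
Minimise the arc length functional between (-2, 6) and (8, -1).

Arc-length functional: J[y] = ∫ sqrt(1 + (y')^2) dx.
Lagrangian L = sqrt(1 + (y')^2) has no explicit y dependence, so ∂L/∂y = 0 and the Euler-Lagrange equation gives
    d/dx( y' / sqrt(1 + (y')^2) ) = 0  ⇒  y' / sqrt(1 + (y')^2) = const.
Hence y' is constant, so y(x) is affine.
Fitting the endpoints (-2, 6) and (8, -1):
    slope m = ((-1) − 6) / (8 − (-2)) = -7/10,
    intercept c = 6 − m·(-2) = 23/5.
Extremal: y(x) = (-7/10) x + 23/5.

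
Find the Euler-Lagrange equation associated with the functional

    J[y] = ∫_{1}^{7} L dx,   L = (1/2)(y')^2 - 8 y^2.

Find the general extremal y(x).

The Lagrangian is L = (1/2)(y')^2 - 8 y^2.
∂L/∂y = -16y.
∂L/∂y' = y'.
The Euler-Lagrange equation d/dx(∂L/∂y') − ∂L/∂y = 0 becomes:
    y'' + 16 y = 0
General solution: y(x) = A sin(4x) + B cos(4x), where A and B are arbitrary constants fixed by the endpoint conditions.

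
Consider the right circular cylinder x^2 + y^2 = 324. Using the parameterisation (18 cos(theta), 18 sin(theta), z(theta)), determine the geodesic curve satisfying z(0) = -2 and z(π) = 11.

Parameterise the cylinder of radius R = 18 as
    r(θ) = (18 cos θ, 18 sin θ, z(θ)).
The arc-length element is
    ds = sqrt(324 + (dz/dθ)^2) dθ,
so the Lagrangian is L = sqrt(324 + z'^2).
L depends on z' only, not on z or θ, so ∂L/∂z = 0 and
    ∂L/∂z' = z' / sqrt(324 + z'^2).
The Euler-Lagrange equation gives
    d/dθ( z' / sqrt(324 + z'^2) ) = 0,
so z' is constant. Integrating once:
    z(θ) = a θ + b,
a helix on the cylinder (a straight line when the cylinder is unrolled). The constants a, b are determined by the endpoint conditions.
With endpoint conditions z(0) = -2 and z(π) = 11: from z(0) = b we get b = -2, and a·π + -2 = 11 gives a = 13/π, so
    z(θ) = (13/π) θ − 2.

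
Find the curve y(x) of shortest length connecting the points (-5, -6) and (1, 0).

Arc-length functional: J[y] = ∫ sqrt(1 + (y')^2) dx.
Lagrangian L = sqrt(1 + (y')^2) has no explicit y dependence, so ∂L/∂y = 0 and the Euler-Lagrange equation gives
    d/dx( y' / sqrt(1 + (y')^2) ) = 0  ⇒  y' / sqrt(1 + (y')^2) = const.
Hence y' is constant, so y(x) is affine.
Fitting the endpoints (-5, -6) and (1, 0):
    slope m = (0 − (-6)) / (1 − (-5)) = 1,
    intercept c = (-6) − m·(-5) = -1.
Extremal: y(x) = x - 1.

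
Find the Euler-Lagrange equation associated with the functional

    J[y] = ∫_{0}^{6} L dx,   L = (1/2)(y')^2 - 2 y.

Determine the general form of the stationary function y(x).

The Lagrangian is L = (1/2)(y')^2 - 2 y.
∂L/∂y = -2.
∂L/∂y' = y'.
The Euler-Lagrange equation d/dx(∂L/∂y') − ∂L/∂y = 0 becomes:
    y'' + 2 = 0
General solution: y(x) = -x^2 + A x + B, where A and B are arbitrary constants fixed by the endpoint conditions.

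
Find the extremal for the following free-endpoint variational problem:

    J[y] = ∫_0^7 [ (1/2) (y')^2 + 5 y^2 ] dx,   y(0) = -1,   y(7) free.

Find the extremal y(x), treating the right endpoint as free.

The Lagrangian L = (1/2) (y')^2 + 5 y^2 gives
    ∂L/∂y = 10 y,   ∂L/∂y' = y'.
Euler-Lagrange: y'' − 10 y = 0.
With k = sqrt(10), the general solution is
    y(x) = A cosh(sqrt(10) x) + B sinh(sqrt(10) x).
Fixed left endpoint y(0) = -1 ⇒ A = -1.
The right endpoint x = 7 is free, so the natural (transversality) condition is ∂L/∂y' |_{x=7} = 0, i.e. y'(7) = 0.
Compute y'(x) = A k sinh(k x) + B k cosh(k x), so
    y'(7) = A k sinh(k·7) + B k cosh(k·7) = 0
    ⇒ B = −A tanh(k·7) = tanh(sqrt(10)·7).
Therefore the extremal is
    y(x) = −cosh(sqrt(10) x) + tanh(sqrt(10)·7) sinh(sqrt(10) x).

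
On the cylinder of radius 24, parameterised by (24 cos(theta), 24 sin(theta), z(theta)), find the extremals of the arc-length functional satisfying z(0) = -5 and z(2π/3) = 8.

Parameterise the cylinder of radius R = 24 as
    r(θ) = (24 cos θ, 24 sin θ, z(θ)).
The arc-length element is
    ds = sqrt(576 + (dz/dθ)^2) dθ,
so the Lagrangian is L = sqrt(576 + z'^2).
L depends on z' only, not on z or θ, so ∂L/∂z = 0 and
    ∂L/∂z' = z' / sqrt(576 + z'^2).
The Euler-Lagrange equation gives
    d/dθ( z' / sqrt(576 + z'^2) ) = 0,
so z' is constant. Integrating once:
    z(θ) = a θ + b,
a helix on the cylinder (a straight line when the cylinder is unrolled). The constants a, b are determined by the endpoint conditions.
With endpoint conditions z(0) = -5 and z(2π/3) = 8: from z(0) = b we get b = -5, and a·2π/3 + -5 = 8 gives a = 39/(2π), so
    z(θ) = (39/(2π)) θ − 5.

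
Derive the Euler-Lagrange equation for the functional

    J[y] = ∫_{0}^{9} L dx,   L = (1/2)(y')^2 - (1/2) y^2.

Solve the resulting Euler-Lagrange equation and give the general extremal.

The Lagrangian is L = (1/2)(y')^2 - (1/2) y^2.
∂L/∂y = -y.
∂L/∂y' = y'.
The Euler-Lagrange equation d/dx(∂L/∂y') − ∂L/∂y = 0 becomes:
    y'' + y = 0
General solution: y(x) = A sin(x) + B cos(x), where A and B are arbitrary constants fixed by the endpoint conditions.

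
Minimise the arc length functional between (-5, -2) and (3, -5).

Arc-length functional: J[y] = ∫ sqrt(1 + (y')^2) dx.
Lagrangian L = sqrt(1 + (y')^2) has no explicit y dependence, so ∂L/∂y = 0 and the Euler-Lagrange equation gives
    d/dx( y' / sqrt(1 + (y')^2) ) = 0  ⇒  y' / sqrt(1 + (y')^2) = const.
Hence y' is constant, so y(x) is affine.
Fitting the endpoints (-5, -2) and (3, -5):
    slope m = ((-5) − (-2)) / (3 − (-5)) = -3/8,
    intercept c = (-2) − m·(-5) = -31/8.
Extremal: y(x) = (-3/8) x - 31/8.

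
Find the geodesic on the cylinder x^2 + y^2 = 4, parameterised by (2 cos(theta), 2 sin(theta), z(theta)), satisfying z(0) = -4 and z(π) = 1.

Parameterise the cylinder of radius R = 2 as
    r(θ) = (2 cos θ, 2 sin θ, z(θ)).
The arc-length element is
    ds = sqrt(4 + (dz/dθ)^2) dθ,
so the Lagrangian is L = sqrt(4 + z'^2).
L depends on z' only, not on z or θ, so ∂L/∂z = 0 and
    ∂L/∂z' = z' / sqrt(4 + z'^2).
The Euler-Lagrange equation gives
    d/dθ( z' / sqrt(4 + z'^2) ) = 0,
so z' is constant. Integrating once:
    z(θ) = a θ + b,
a helix on the cylinder (a straight line when the cylinder is unrolled). The constants a, b are determined by the endpoint conditions.
With endpoint conditions z(0) = -4 and z(π) = 1: from z(0) = b we get b = -4, and a·π + -4 = 1 gives a = 5/π, so
    z(θ) = (5/π) θ − 4.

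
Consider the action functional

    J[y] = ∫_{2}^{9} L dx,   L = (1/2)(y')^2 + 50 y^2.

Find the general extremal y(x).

The Lagrangian is L = (1/2)(y')^2 + 50 y^2.
∂L/∂y = 100y.
∂L/∂y' = y'.
The Euler-Lagrange equation d/dx(∂L/∂y') − ∂L/∂y = 0 becomes:
    y'' - 100 y = 0
General solution: y(x) = A e^(10x) + B e^(-10x), where A and B are arbitrary constants fixed by the endpoint conditions.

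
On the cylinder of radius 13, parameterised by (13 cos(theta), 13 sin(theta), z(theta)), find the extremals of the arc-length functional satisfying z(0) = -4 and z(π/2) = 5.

Parameterise the cylinder of radius R = 13 as
    r(θ) = (13 cos θ, 13 sin θ, z(θ)).
The arc-length element is
    ds = sqrt(169 + (dz/dθ)^2) dθ,
so the Lagrangian is L = sqrt(169 + z'^2).
L depends on z' only, not on z or θ, so ∂L/∂z = 0 and
    ∂L/∂z' = z' / sqrt(169 + z'^2).
The Euler-Lagrange equation gives
    d/dθ( z' / sqrt(169 + z'^2) ) = 0,
so z' is constant. Integrating once:
    z(θ) = a θ + b,
a helix on the cylinder (a straight line when the cylinder is unrolled). The constants a, b are determined by the endpoint conditions.
With endpoint conditions z(0) = -4 and z(π/2) = 5: from z(0) = b we get b = -4, and a·π/2 + -4 = 5 gives a = 18/π, so
    z(θ) = (18/π) θ − 4.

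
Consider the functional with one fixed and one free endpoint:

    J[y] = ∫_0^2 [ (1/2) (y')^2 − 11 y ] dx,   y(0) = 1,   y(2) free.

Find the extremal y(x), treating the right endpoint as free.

The Lagrangian L = (1/2) (y')^2 − 11 y gives
    ∂L/∂y = −11,   ∂L/∂y' = y'.
Euler-Lagrange: d/dx(y') − (−11) = 0, i.e. y'' + 11 = 0, so
    y(x) = −(11/2) x^2 + C1 x + C2.
Fixed left endpoint y(0) = 1 ⇒ C2 = 1.
The right endpoint x = 2 is free, so the natural (transversality) condition is ∂L/∂y' |_{x=2} = 0, i.e. y'(2) = 0.
Compute y'(x) = −11 x + C1, so y'(2) = −22 + C1 = 0 ⇒ C1 = 22.
Therefore the extremal is
    y(x) = −(11/2) x^2 + 22 x + 1.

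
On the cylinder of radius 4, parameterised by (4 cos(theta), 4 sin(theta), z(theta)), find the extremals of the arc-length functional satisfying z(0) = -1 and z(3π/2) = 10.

Parameterise the cylinder of radius R = 4 as
    r(θ) = (4 cos θ, 4 sin θ, z(θ)).
The arc-length element is
    ds = sqrt(16 + (dz/dθ)^2) dθ,
so the Lagrangian is L = sqrt(16 + z'^2).
L depends on z' only, not on z or θ, so ∂L/∂z = 0 and
    ∂L/∂z' = z' / sqrt(16 + z'^2).
The Euler-Lagrange equation gives
    d/dθ( z' / sqrt(16 + z'^2) ) = 0,
so z' is constant. Integrating once:
    z(θ) = a θ + b,
a helix on the cylinder (a straight line when the cylinder is unrolled). The constants a, b are determined by the endpoint conditions.
With endpoint conditions z(0) = -1 and z(3π/2) = 10: from z(0) = b we get b = -1, and a·3π/2 + -1 = 10 gives a = 22/(3π), so
    z(θ) = (22/(3π)) θ − 1.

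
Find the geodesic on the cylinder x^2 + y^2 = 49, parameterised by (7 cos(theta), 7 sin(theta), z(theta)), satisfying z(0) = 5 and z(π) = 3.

Parameterise the cylinder of radius R = 7 as
    r(θ) = (7 cos θ, 7 sin θ, z(θ)).
The arc-length element is
    ds = sqrt(49 + (dz/dθ)^2) dθ,
so the Lagrangian is L = sqrt(49 + z'^2).
L depends on z' only, not on z or θ, so ∂L/∂z = 0 and
    ∂L/∂z' = z' / sqrt(49 + z'^2).
The Euler-Lagrange equation gives
    d/dθ( z' / sqrt(49 + z'^2) ) = 0,
so z' is constant. Integrating once:
    z(θ) = a θ + b,
a helix on the cylinder (a straight line when the cylinder is unrolled). The constants a, b are determined by the endpoint conditions.
With endpoint conditions z(0) = 5 and z(π) = 3: from z(0) = b we get b = 5, and a·π + 5 = 3 gives a = -2/π, so
    z(θ) = (-2/π) θ + 5.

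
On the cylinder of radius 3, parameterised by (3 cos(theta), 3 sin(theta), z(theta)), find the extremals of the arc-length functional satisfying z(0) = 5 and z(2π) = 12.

Parameterise the cylinder of radius R = 3 as
    r(θ) = (3 cos θ, 3 sin θ, z(θ)).
The arc-length element is
    ds = sqrt(9 + (dz/dθ)^2) dθ,
so the Lagrangian is L = sqrt(9 + z'^2).
L depends on z' only, not on z or θ, so ∂L/∂z = 0 and
    ∂L/∂z' = z' / sqrt(9 + z'^2).
The Euler-Lagrange equation gives
    d/dθ( z' / sqrt(9 + z'^2) ) = 0,
so z' is constant. Integrating once:
    z(θ) = a θ + b,
a helix on the cylinder (a straight line when the cylinder is unrolled). The constants a, b are determined by the endpoint conditions.
With endpoint conditions z(0) = 5 and z(2π) = 12: from z(0) = b we get b = 5, and a·2π + 5 = 12 gives a = 7/(2π), so
    z(θ) = (7/(2π)) θ + 5.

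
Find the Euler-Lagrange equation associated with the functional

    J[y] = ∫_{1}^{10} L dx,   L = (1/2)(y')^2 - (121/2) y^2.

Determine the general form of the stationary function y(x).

The Lagrangian is L = (1/2)(y')^2 - (121/2) y^2.
∂L/∂y = -121y.
∂L/∂y' = y'.
The Euler-Lagrange equation d/dx(∂L/∂y') − ∂L/∂y = 0 becomes:
    y'' + 121 y = 0
General solution: y(x) = A sin(11x) + B cos(11x), where A and B are arbitrary constants fixed by the endpoint conditions.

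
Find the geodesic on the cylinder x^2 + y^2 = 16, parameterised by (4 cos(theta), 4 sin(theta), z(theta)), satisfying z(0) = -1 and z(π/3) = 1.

Parameterise the cylinder of radius R = 4 as
    r(θ) = (4 cos θ, 4 sin θ, z(θ)).
The arc-length element is
    ds = sqrt(16 + (dz/dθ)^2) dθ,
so the Lagrangian is L = sqrt(16 + z'^2).
L depends on z' only, not on z or θ, so ∂L/∂z = 0 and
    ∂L/∂z' = z' / sqrt(16 + z'^2).
The Euler-Lagrange equation gives
    d/dθ( z' / sqrt(16 + z'^2) ) = 0,
so z' is constant. Integrating once:
    z(θ) = a θ + b,
a helix on the cylinder (a straight line when the cylinder is unrolled). The constants a, b are determined by the endpoint conditions.
With endpoint conditions z(0) = -1 and z(π/3) = 1: from z(0) = b we get b = -1, and a·π/3 + -1 = 1 gives a = 6/π, so
    z(θ) = (6/π) θ − 1.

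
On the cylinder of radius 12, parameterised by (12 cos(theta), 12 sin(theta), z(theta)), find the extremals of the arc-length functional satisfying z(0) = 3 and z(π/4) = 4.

Parameterise the cylinder of radius R = 12 as
    r(θ) = (12 cos θ, 12 sin θ, z(θ)).
The arc-length element is
    ds = sqrt(144 + (dz/dθ)^2) dθ,
so the Lagrangian is L = sqrt(144 + z'^2).
L depends on z' only, not on z or θ, so ∂L/∂z = 0 and
    ∂L/∂z' = z' / sqrt(144 + z'^2).
The Euler-Lagrange equation gives
    d/dθ( z' / sqrt(144 + z'^2) ) = 0,
so z' is constant. Integrating once:
    z(θ) = a θ + b,
a helix on the cylinder (a straight line when the cylinder is unrolled). The constants a, b are determined by the endpoint conditions.
With endpoint conditions z(0) = 3 and z(π/4) = 4: from z(0) = b we get b = 3, and a·π/4 + 3 = 4 gives a = 4/π, so
    z(θ) = (4/π) θ + 3.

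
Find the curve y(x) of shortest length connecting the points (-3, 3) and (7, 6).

Arc-length functional: J[y] = ∫ sqrt(1 + (y')^2) dx.
Lagrangian L = sqrt(1 + (y')^2) has no explicit y dependence, so ∂L/∂y = 0 and the Euler-Lagrange equation gives
    d/dx( y' / sqrt(1 + (y')^2) ) = 0  ⇒  y' / sqrt(1 + (y')^2) = const.
Hence y' is constant, so y(x) is affine.
Fitting the endpoints (-3, 3) and (7, 6):
    slope m = (6 − 3) / (7 − (-3)) = 3/10,
    intercept c = 3 − m·(-3) = 39/10.
Extremal: y(x) = (3/10) x + 39/10.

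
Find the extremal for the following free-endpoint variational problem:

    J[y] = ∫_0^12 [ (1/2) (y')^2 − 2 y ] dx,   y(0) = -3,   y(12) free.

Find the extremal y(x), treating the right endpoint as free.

The Lagrangian L = (1/2) (y')^2 − 2 y gives
    ∂L/∂y = −2,   ∂L/∂y' = y'.
Euler-Lagrange: d/dx(y') − (−2) = 0, i.e. y'' + 2 = 0, so
    y(x) = −(2/2) x^2 + C1 x + C2.
Fixed left endpoint y(0) = -3 ⇒ C2 = -3.
The right endpoint x = 12 is free, so the natural (transversality) condition is ∂L/∂y' |_{x=12} = 0, i.e. y'(12) = 0.
Compute y'(x) = −2 x + C1, so y'(12) = −24 + C1 = 0 ⇒ C1 = 24.
Therefore the extremal is
    y(x) = −x^2 + 24 x − 3.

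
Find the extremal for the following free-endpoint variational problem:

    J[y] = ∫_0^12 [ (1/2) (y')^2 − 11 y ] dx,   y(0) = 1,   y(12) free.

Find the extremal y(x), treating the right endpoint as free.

The Lagrangian L = (1/2) (y')^2 − 11 y gives
    ∂L/∂y = −11,   ∂L/∂y' = y'.
Euler-Lagrange: d/dx(y') − (−11) = 0, i.e. y'' + 11 = 0, so
    y(x) = −(11/2) x^2 + C1 x + C2.
Fixed left endpoint y(0) = 1 ⇒ C2 = 1.
The right endpoint x = 12 is free, so the natural (transversality) condition is ∂L/∂y' |_{x=12} = 0, i.e. y'(12) = 0.
Compute y'(x) = −11 x + C1, so y'(12) = −132 + C1 = 0 ⇒ C1 = 132.
Therefore the extremal is
    y(x) = −(11/2) x^2 + 132 x + 1.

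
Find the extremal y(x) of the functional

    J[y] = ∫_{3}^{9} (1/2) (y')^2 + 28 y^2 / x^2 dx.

The Lagrangian is L = (1/2) (y')^2 + 28 y^2 / x^2.
Compute ∂L/∂y = 56y/x^2, ∂L/∂y' = y'.
The Euler-Lagrange equation d/dx(∂L/∂y') − ∂L/∂y = 0 reduces to
    y'' − 56/x^2 · y = 0  (x > 0).
Its general solution is
    y(x) = A x^8 + B x^(-7),
with A, B fixed by the endpoint conditions.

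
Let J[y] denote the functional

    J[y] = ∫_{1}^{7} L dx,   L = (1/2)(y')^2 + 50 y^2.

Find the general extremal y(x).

The Lagrangian is L = (1/2)(y')^2 + 50 y^2.
∂L/∂y = 100y.
∂L/∂y' = y'.
The Euler-Lagrange equation d/dx(∂L/∂y') − ∂L/∂y = 0 becomes:
    y'' - 100 y = 0
General solution: y(x) = A e^(10x) + B e^(-10x), where A and B are arbitrary constants fixed by the endpoint conditions.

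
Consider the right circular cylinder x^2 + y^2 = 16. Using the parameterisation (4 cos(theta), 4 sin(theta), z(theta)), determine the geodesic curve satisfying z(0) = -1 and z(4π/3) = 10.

Parameterise the cylinder of radius R = 4 as
    r(θ) = (4 cos θ, 4 sin θ, z(θ)).
The arc-length element is
    ds = sqrt(16 + (dz/dθ)^2) dθ,
so the Lagrangian is L = sqrt(16 + z'^2).
L depends on z' only, not on z or θ, so ∂L/∂z = 0 and
    ∂L/∂z' = z' / sqrt(16 + z'^2).
The Euler-Lagrange equation gives
    d/dθ( z' / sqrt(16 + z'^2) ) = 0,
so z' is constant. Integrating once:
    z(θ) = a θ + b,
a helix on the cylinder (a straight line when the cylinder is unrolled). The constants a, b are determined by the endpoint conditions.
With endpoint conditions z(0) = -1 and z(4π/3) = 10: from z(0) = b we get b = -1, and a·4π/3 + -1 = 10 gives a = 33/(4π), so
    z(θ) = (33/(4π)) θ − 1.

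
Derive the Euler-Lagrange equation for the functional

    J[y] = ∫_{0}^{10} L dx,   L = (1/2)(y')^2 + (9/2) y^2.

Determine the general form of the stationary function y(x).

The Lagrangian is L = (1/2)(y')^2 + (9/2) y^2.
∂L/∂y = 9y.
∂L/∂y' = y'.
The Euler-Lagrange equation d/dx(∂L/∂y') − ∂L/∂y = 0 becomes:
    y'' - 9 y = 0
General solution: y(x) = A e^(3x) + B e^(-3x), where A and B are arbitrary constants fixed by the endpoint conditions.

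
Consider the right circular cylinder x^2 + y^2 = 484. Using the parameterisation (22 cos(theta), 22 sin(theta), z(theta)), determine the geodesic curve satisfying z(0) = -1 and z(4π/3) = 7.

Parameterise the cylinder of radius R = 22 as
    r(θ) = (22 cos θ, 22 sin θ, z(θ)).
The arc-length element is
    ds = sqrt(484 + (dz/dθ)^2) dθ,
so the Lagrangian is L = sqrt(484 + z'^2).
L depends on z' only, not on z or θ, so ∂L/∂z = 0 and
    ∂L/∂z' = z' / sqrt(484 + z'^2).
The Euler-Lagrange equation gives
    d/dθ( z' / sqrt(484 + z'^2) ) = 0,
so z' is constant. Integrating once:
    z(θ) = a θ + b,
a helix on the cylinder (a straight line when the cylinder is unrolled). The constants a, b are determined by the endpoint conditions.
With endpoint conditions z(0) = -1 and z(4π/3) = 7: from z(0) = b we get b = -1, and a·4π/3 + -1 = 7 gives a = 6/π, so
    z(θ) = (6/π) θ − 1.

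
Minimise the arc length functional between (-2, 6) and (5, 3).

Arc-length functional: J[y] = ∫ sqrt(1 + (y')^2) dx.
Lagrangian L = sqrt(1 + (y')^2) has no explicit y dependence, so ∂L/∂y = 0 and the Euler-Lagrange equation gives
    d/dx( y' / sqrt(1 + (y')^2) ) = 0  ⇒  y' / sqrt(1 + (y')^2) = const.
Hence y' is constant, so y(x) is affine.
Fitting the endpoints (-2, 6) and (5, 3):
    slope m = (3 − 6) / (5 − (-2)) = -3/7,
    intercept c = 6 − m·(-2) = 36/7.
Extremal: y(x) = (-3/7) x + 36/7.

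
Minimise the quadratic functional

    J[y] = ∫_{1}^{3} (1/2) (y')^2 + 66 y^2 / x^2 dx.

The Lagrangian is L = (1/2) (y')^2 + 66 y^2 / x^2.
Compute ∂L/∂y = 132y/x^2, ∂L/∂y' = y'.
The Euler-Lagrange equation d/dx(∂L/∂y') − ∂L/∂y = 0 reduces to
    y'' − 132/x^2 · y = 0  (x > 0).
Its general solution is
    y(x) = A x^12 + B x^(-11),
with A, B fixed by the endpoint conditions.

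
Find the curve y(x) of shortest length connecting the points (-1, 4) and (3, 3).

Arc-length functional: J[y] = ∫ sqrt(1 + (y')^2) dx.
Lagrangian L = sqrt(1 + (y')^2) has no explicit y dependence, so ∂L/∂y = 0 and the Euler-Lagrange equation gives
    d/dx( y' / sqrt(1 + (y')^2) ) = 0  ⇒  y' / sqrt(1 + (y')^2) = const.
Hence y' is constant, so y(x) is affine.
Fitting the endpoints (-1, 4) and (3, 3):
    slope m = (3 − 4) / (3 − (-1)) = -1/4,
    intercept c = 4 − m·(-1) = 15/4.
Extremal: y(x) = (-1/4) x + 15/4.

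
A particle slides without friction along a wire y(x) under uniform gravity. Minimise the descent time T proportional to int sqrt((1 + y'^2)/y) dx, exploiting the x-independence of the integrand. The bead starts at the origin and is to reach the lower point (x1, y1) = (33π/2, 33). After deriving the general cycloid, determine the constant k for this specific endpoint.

The Lagrangian L = sqrt((1 + y'^2) / y) has no explicit x dependence, so the Beltrami identity applies:
    L − y' ∂L/∂y' = C.
Compute ∂L/∂y' = y' / sqrt(y (1 + y'^2)).
Substitute:
    sqrt((1 + y'^2)/y) − y'·y' / sqrt(y (1 + y'^2))
    = (1 + y'^2) / sqrt(y (1 + y'^2)) − y'^2 / sqrt(y (1 + y'^2))
    = 1 / sqrt(y (1 + y'^2)) = C.
Squaring and rearranging gives the first integral
    y (1 + y'^2) = 1/C^2 =: k   (constant).
Solving this first-order ODE by the substitution
    y = (k/2)(1 − cos θ)
yields the cycloid parameterisation
    x(θ) = (k/2)(θ − sin θ),   y(θ) = (k/2)(1 − cos θ).
The constant k is fixed by the endpoint condition.
Now fit the given lower endpoint (x1, y1) = (33π/2, 33). At the bottom of the first arch (θ = π), the parametric equations give
    y(π) = (k/2)(1 − cos π) = k,
    x(π) = (k/2)(π − sin π) = kπ/2.
Matching y(π) = 33 gives k = 33, consistent with x(π) = 33π/2. Therefore the specific cycloid is
    x(θ) = (33/2)(θ − sin θ),   y(θ) = (33/2)(1 − cos θ).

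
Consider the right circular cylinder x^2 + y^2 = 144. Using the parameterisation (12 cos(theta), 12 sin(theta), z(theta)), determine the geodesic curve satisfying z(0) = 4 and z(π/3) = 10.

Parameterise the cylinder of radius R = 12 as
    r(θ) = (12 cos θ, 12 sin θ, z(θ)).
The arc-length element is
    ds = sqrt(144 + (dz/dθ)^2) dθ,
so the Lagrangian is L = sqrt(144 + z'^2).
L depends on z' only, not on z or θ, so ∂L/∂z = 0 and
    ∂L/∂z' = z' / sqrt(144 + z'^2).
The Euler-Lagrange equation gives
    d/dθ( z' / sqrt(144 + z'^2) ) = 0,
so z' is constant. Integrating once:
    z(θ) = a θ + b,
a helix on the cylinder (a straight line when the cylinder is unrolled). The constants a, b are determined by the endpoint conditions.
With endpoint conditions z(0) = 4 and z(π/3) = 10: from z(0) = b we get b = 4, and a·π/3 + 4 = 10 gives a = 18/π, so
    z(θ) = (18/π) θ + 4.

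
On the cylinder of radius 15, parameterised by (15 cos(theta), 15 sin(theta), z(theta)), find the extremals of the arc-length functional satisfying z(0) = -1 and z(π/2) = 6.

Parameterise the cylinder of radius R = 15 as
    r(θ) = (15 cos θ, 15 sin θ, z(θ)).
The arc-length element is
    ds = sqrt(225 + (dz/dθ)^2) dθ,
so the Lagrangian is L = sqrt(225 + z'^2).
L depends on z' only, not on z or θ, so ∂L/∂z = 0 and
    ∂L/∂z' = z' / sqrt(225 + z'^2).
The Euler-Lagrange equation gives
    d/dθ( z' / sqrt(225 + z'^2) ) = 0,
so z' is constant. Integrating once:
    z(θ) = a θ + b,
a helix on the cylinder (a straight line when the cylinder is unrolled). The constants a, b are determined by the endpoint conditions.
With endpoint conditions z(0) = -1 and z(π/2) = 6: from z(0) = b we get b = -1, and a·π/2 + -1 = 6 gives a = 14/π, so
    z(θ) = (14/π) θ − 1.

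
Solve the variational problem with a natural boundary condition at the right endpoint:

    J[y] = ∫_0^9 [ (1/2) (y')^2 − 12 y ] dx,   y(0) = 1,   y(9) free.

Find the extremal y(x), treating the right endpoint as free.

The Lagrangian L = (1/2) (y')^2 − 12 y gives
    ∂L/∂y = −12,   ∂L/∂y' = y'.
Euler-Lagrange: d/dx(y') − (−12) = 0, i.e. y'' + 12 = 0, so
    y(x) = −(12/2) x^2 + C1 x + C2.
Fixed left endpoint y(0) = 1 ⇒ C2 = 1.
The right endpoint x = 9 is free, so the natural (transversality) condition is ∂L/∂y' |_{x=9} = 0, i.e. y'(9) = 0.
Compute y'(x) = −12 x + C1, so y'(9) = −108 + C1 = 0 ⇒ C1 = 108.
Therefore the extremal is
    y(x) = −6 x^2 + 108 x + 1.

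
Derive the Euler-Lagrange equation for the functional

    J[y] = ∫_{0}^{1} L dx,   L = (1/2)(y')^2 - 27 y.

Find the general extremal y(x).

The Lagrangian is L = (1/2)(y')^2 - 27 y.
∂L/∂y = -27.
∂L/∂y' = y'.
The Euler-Lagrange equation d/dx(∂L/∂y') − ∂L/∂y = 0 becomes:
    y'' + 27 = 0
General solution: y(x) = -(27/2) x^2 + A x + B, where A and B are arbitrary constants fixed by the endpoint conditions.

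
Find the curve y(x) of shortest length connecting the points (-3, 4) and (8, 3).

Arc-length functional: J[y] = ∫ sqrt(1 + (y')^2) dx.
Lagrangian L = sqrt(1 + (y')^2) has no explicit y dependence, so ∂L/∂y = 0 and the Euler-Lagrange equation gives
    d/dx( y' / sqrt(1 + (y')^2) ) = 0  ⇒  y' / sqrt(1 + (y')^2) = const.
Hence y' is constant, so y(x) is affine.
Fitting the endpoints (-3, 4) and (8, 3):
    slope m = (3 − 4) / (8 − (-3)) = -1/11,
    intercept c = 4 − m·(-3) = 41/11.
Extremal: y(x) = (-1/11) x + 41/11.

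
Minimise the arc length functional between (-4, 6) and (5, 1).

Arc-length functional: J[y] = ∫ sqrt(1 + (y')^2) dx.
Lagrangian L = sqrt(1 + (y')^2) has no explicit y dependence, so ∂L/∂y = 0 and the Euler-Lagrange equation gives
    d/dx( y' / sqrt(1 + (y')^2) ) = 0  ⇒  y' / sqrt(1 + (y')^2) = const.
Hence y' is constant, so y(x) is affine.
Fitting the endpoints (-4, 6) and (5, 1):
    slope m = (1 − 6) / (5 − (-4)) = -5/9,
    intercept c = 6 − m·(-4) = 34/9.
Extremal: y(x) = (-5/9) x + 34/9.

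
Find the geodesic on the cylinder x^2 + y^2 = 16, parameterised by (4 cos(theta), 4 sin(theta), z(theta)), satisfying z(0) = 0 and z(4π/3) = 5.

Parameterise the cylinder of radius R = 4 as
    r(θ) = (4 cos θ, 4 sin θ, z(θ)).
The arc-length element is
    ds = sqrt(16 + (dz/dθ)^2) dθ,
so the Lagrangian is L = sqrt(16 + z'^2).
L depends on z' only, not on z or θ, so ∂L/∂z = 0 and
    ∂L/∂z' = z' / sqrt(16 + z'^2).
The Euler-Lagrange equation gives
    d/dθ( z' / sqrt(16 + z'^2) ) = 0,
so z' is constant. Integrating once:
    z(θ) = a θ + b,
a helix on the cylinder (a straight line when the cylinder is unrolled). The constants a, b are determined by the endpoint conditions.
With endpoint conditions z(0) = 0 and z(4π/3) = 5: from z(0) = b we get b = 0, and a·4π/3 + 0 = 5 gives a = 15/(4π), so
    z(θ) = (15/(4π)) θ.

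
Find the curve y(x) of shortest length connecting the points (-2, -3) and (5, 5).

Arc-length functional: J[y] = ∫ sqrt(1 + (y')^2) dx.
Lagrangian L = sqrt(1 + (y')^2) has no explicit y dependence, so ∂L/∂y = 0 and the Euler-Lagrange equation gives
    d/dx( y' / sqrt(1 + (y')^2) ) = 0  ⇒  y' / sqrt(1 + (y')^2) = const.
Hence y' is constant, so y(x) is affine.
Fitting the endpoints (-2, -3) and (5, 5):
    slope m = (5 − (-3)) / (5 − (-2)) = 8/7,
    intercept c = (-3) − m·(-2) = -5/7.
Extremal: y(x) = (8/7) x - 5/7.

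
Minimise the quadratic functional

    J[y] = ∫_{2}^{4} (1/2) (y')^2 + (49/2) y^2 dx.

The Lagrangian is L = (1/2) (y')^2 + (49/2) y^2.
Compute ∂L/∂y = 49y, ∂L/∂y' = y'.
The Euler-Lagrange equation d/dx(∂L/∂y') − ∂L/∂y = 0 reduces to
    y'' − 49 y = 0.
Its general solution is
    y(x) = A e^(7x) + B e^(−7x),
with A, B fixed by the endpoint conditions.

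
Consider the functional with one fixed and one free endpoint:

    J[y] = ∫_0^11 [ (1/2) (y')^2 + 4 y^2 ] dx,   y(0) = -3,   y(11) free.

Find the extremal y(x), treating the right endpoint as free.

The Lagrangian L = (1/2) (y')^2 + 4 y^2 gives
    ∂L/∂y = 8 y,   ∂L/∂y' = y'.
Euler-Lagrange: y'' − 8 y = 0.
With k = sqrt(8), the general solution is
    y(x) = A cosh(sqrt(8) x) + B sinh(sqrt(8) x).
Fixed left endpoint y(0) = -3 ⇒ A = -3.
The right endpoint x = 11 is free, so the natural (transversality) condition is ∂L/∂y' |_{x=11} = 0, i.e. y'(11) = 0.
Compute y'(x) = A k sinh(k x) + B k cosh(k x), so
    y'(11) = A k sinh(k·11) + B k cosh(k·11) = 0
    ⇒ B = −A tanh(k·11) = 3 tanh(sqrt(8)·11).
Therefore the extremal is
    y(x) = −3 cosh(sqrt(8) x) + 3 tanh(sqrt(8)·11) sinh(sqrt(8) x).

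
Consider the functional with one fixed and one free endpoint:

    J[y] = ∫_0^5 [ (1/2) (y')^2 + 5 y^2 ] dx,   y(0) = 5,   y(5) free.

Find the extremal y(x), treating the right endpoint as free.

The Lagrangian L = (1/2) (y')^2 + 5 y^2 gives
    ∂L/∂y = 10 y,   ∂L/∂y' = y'.
Euler-Lagrange: y'' − 10 y = 0.
With k = sqrt(10), the general solution is
    y(x) = A cosh(sqrt(10) x) + B sinh(sqrt(10) x).
Fixed left endpoint y(0) = 5 ⇒ A = 5.
The right endpoint x = 5 is free, so the natural (transversality) condition is ∂L/∂y' |_{x=5} = 0, i.e. y'(5) = 0.
Compute y'(x) = A k sinh(k x) + B k cosh(k x), so
    y'(5) = A k sinh(k·5) + B k cosh(k·5) = 0
    ⇒ B = −A tanh(k·5) = − 5 tanh(sqrt(10)·5).
Therefore the extremal is
    y(x) = 5 cosh(sqrt(10) x) − 5 tanh(sqrt(10)·5) sinh(sqrt(10) x).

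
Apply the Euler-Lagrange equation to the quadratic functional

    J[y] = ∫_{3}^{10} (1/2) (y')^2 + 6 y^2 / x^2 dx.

The Lagrangian is L = (1/2) (y')^2 + 6 y^2 / x^2.
Compute ∂L/∂y = 12y/x^2, ∂L/∂y' = y'.
The Euler-Lagrange equation d/dx(∂L/∂y') − ∂L/∂y = 0 reduces to
    y'' − 12/x^2 · y = 0  (x > 0).
Its general solution is
    y(x) = A x^4 + B x^(-3),
with A, B fixed by the endpoint conditions.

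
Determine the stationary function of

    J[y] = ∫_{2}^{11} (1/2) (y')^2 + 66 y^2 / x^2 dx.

The Lagrangian is L = (1/2) (y')^2 + 66 y^2 / x^2.
Compute ∂L/∂y = 132y/x^2, ∂L/∂y' = y'.
The Euler-Lagrange equation d/dx(∂L/∂y') − ∂L/∂y = 0 reduces to
    y'' − 132/x^2 · y = 0  (x > 0).
Its general solution is
    y(x) = A x^12 + B x^(-11),
with A, B fixed by the endpoint conditions.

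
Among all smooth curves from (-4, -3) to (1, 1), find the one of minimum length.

Arc-length functional: J[y] = ∫ sqrt(1 + (y')^2) dx.
Lagrangian L = sqrt(1 + (y')^2) has no explicit y dependence, so ∂L/∂y = 0 and the Euler-Lagrange equation gives
    d/dx( y' / sqrt(1 + (y')^2) ) = 0  ⇒  y' / sqrt(1 + (y')^2) = const.
Hence y' is constant, so y(x) is affine.
Fitting the endpoints (-4, -3) and (1, 1):
    slope m = (1 − (-3)) / (1 − (-4)) = 4/5,
    intercept c = (-3) − m·(-4) = 1/5.
Extremal: y(x) = (4/5) x + 1/5.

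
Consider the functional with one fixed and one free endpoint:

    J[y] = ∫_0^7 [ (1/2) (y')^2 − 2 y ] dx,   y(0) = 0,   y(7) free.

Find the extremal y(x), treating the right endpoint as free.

The Lagrangian L = (1/2) (y')^2 − 2 y gives
    ∂L/∂y = −2,   ∂L/∂y' = y'.
Euler-Lagrange: d/dx(y') − (−2) = 0, i.e. y'' + 2 = 0, so
    y(x) = −(2/2) x^2 + C1 x + C2.
Fixed left endpoint y(0) = 0 ⇒ C2 = 0.
The right endpoint x = 7 is free, so the natural (transversality) condition is ∂L/∂y' |_{x=7} = 0, i.e. y'(7) = 0.
Compute y'(x) = −2 x + C1, so y'(7) = −14 + C1 = 0 ⇒ C1 = 14.
Therefore the extremal is
    y(x) = −x^2 + 14 x.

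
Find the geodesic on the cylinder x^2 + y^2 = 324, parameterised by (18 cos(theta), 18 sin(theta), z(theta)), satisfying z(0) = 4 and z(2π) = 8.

Parameterise the cylinder of radius R = 18 as
    r(θ) = (18 cos θ, 18 sin θ, z(θ)).
The arc-length element is
    ds = sqrt(324 + (dz/dθ)^2) dθ,
so the Lagrangian is L = sqrt(324 + z'^2).
L depends on z' only, not on z or θ, so ∂L/∂z = 0 and
    ∂L/∂z' = z' / sqrt(324 + z'^2).
The Euler-Lagrange equation gives
    d/dθ( z' / sqrt(324 + z'^2) ) = 0,
so z' is constant. Integrating once:
    z(θ) = a θ + b,
a helix on the cylinder (a straight line when the cylinder is unrolled). The constants a, b are determined by the endpoint conditions.
With endpoint conditions z(0) = 4 and z(2π) = 8: from z(0) = b we get b = 4, and a·2π + 4 = 8 gives a = 2/π, so
    z(θ) = (2/π) θ + 4.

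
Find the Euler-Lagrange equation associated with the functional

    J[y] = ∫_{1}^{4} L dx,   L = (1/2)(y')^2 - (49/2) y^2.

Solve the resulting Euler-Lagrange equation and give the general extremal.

The Lagrangian is L = (1/2)(y')^2 - (49/2) y^2.
∂L/∂y = -49y.
∂L/∂y' = y'.
The Euler-Lagrange equation d/dx(∂L/∂y') − ∂L/∂y = 0 becomes:
    y'' + 49 y = 0
General solution: y(x) = A sin(7x) + B cos(7x), where A and B are arbitrary constants fixed by the endpoint conditions.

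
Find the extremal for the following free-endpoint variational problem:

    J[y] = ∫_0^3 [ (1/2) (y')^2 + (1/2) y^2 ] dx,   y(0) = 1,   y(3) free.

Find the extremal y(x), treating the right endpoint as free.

The Lagrangian L = (1/2) (y')^2 + (1/2) y^2 gives
    ∂L/∂y = 1 y,   ∂L/∂y' = y'.
Euler-Lagrange: y'' − y = 0.
With k = 1, the general solution is
    y(x) = A cosh(x) + B sinh(x).
Fixed left endpoint y(0) = 1 ⇒ A = 1.
The right endpoint x = 3 is free, so the natural (transversality) condition is ∂L/∂y' |_{x=3} = 0, i.e. y'(3) = 0.
Compute y'(x) = A k sinh(k x) + B k cosh(k x), so
    y'(3) = A k sinh(k·3) + B k cosh(k·3) = 0
    ⇒ B = −A tanh(k·3) = − tanh(1·3).
Therefore the extremal is
    y(x) = cosh(1 x) − tanh(1·3) sinh(1 x).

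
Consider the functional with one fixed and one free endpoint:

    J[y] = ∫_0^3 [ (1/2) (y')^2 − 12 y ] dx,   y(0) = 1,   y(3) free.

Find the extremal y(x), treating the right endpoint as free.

The Lagrangian L = (1/2) (y')^2 − 12 y gives
    ∂L/∂y = −12,   ∂L/∂y' = y'.
Euler-Lagrange: d/dx(y') − (−12) = 0, i.e. y'' + 12 = 0, so
    y(x) = −(12/2) x^2 + C1 x + C2.
Fixed left endpoint y(0) = 1 ⇒ C2 = 1.
The right endpoint x = 3 is free, so the natural (transversality) condition is ∂L/∂y' |_{x=3} = 0, i.e. y'(3) = 0.
Compute y'(x) = −12 x + C1, so y'(3) = −36 + C1 = 0 ⇒ C1 = 36.
Therefore the extremal is
    y(x) = −6 x^2 + 36 x + 1.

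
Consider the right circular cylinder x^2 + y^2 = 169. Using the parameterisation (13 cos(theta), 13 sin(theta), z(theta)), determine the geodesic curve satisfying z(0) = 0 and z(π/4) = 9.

Parameterise the cylinder of radius R = 13 as
    r(θ) = (13 cos θ, 13 sin θ, z(θ)).
The arc-length element is
    ds = sqrt(169 + (dz/dθ)^2) dθ,
so the Lagrangian is L = sqrt(169 + z'^2).
L depends on z' only, not on z or θ, so ∂L/∂z = 0 and
    ∂L/∂z' = z' / sqrt(169 + z'^2).
The Euler-Lagrange equation gives
    d/dθ( z' / sqrt(169 + z'^2) ) = 0,
so z' is constant. Integrating once:
    z(θ) = a θ + b,
a helix on the cylinder (a straight line when the cylinder is unrolled). The constants a, b are determined by the endpoint conditions.
With endpoint conditions z(0) = 0 and z(π/4) = 9: from z(0) = b we get b = 0, and a·π/4 + 0 = 9 gives a = 36/π, so
    z(θ) = (36/π) θ.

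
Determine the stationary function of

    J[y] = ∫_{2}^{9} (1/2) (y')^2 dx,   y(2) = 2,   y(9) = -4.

The Lagrangian is L = (1/2) (y')^2.
Compute ∂L/∂y = 0, ∂L/∂y' = y'.
The Euler-Lagrange equation d/dx(∂L/∂y') − ∂L/∂y = 0 reduces to
    y'' = 0.
Its general solution is
    y(x) = A x + B,
with A, B fixed by the endpoint conditions.
Applying the endpoint conditions y(2) = 2 and y(9) = -4: solve A·2 + B = 2 and A·9 + B = -4. Subtracting gives A(9 − 2) = -4 − 2, so A = -6/7, and B = 2 − A·2 = 26/7. Therefore
    y(x) = (-6/7) x + 26/7.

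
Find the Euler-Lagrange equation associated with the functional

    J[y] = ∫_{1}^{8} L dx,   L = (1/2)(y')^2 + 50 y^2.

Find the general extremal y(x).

The Lagrangian is L = (1/2)(y')^2 + 50 y^2.
∂L/∂y = 100y.
∂L/∂y' = y'.
The Euler-Lagrange equation d/dx(∂L/∂y') − ∂L/∂y = 0 becomes:
    y'' - 100 y = 0
General solution: y(x) = A e^(10x) + B e^(-10x), where A and B are arbitrary constants fixed by the endpoint conditions.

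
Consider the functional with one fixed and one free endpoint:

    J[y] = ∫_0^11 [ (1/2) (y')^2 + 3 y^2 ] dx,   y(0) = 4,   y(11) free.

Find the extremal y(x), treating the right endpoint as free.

The Lagrangian L = (1/2) (y')^2 + 3 y^2 gives
    ∂L/∂y = 6 y,   ∂L/∂y' = y'.
Euler-Lagrange: y'' − 6 y = 0.
With k = sqrt(6), the general solution is
    y(x) = A cosh(sqrt(6) x) + B sinh(sqrt(6) x).
Fixed left endpoint y(0) = 4 ⇒ A = 4.
The right endpoint x = 11 is free, so the natural (transversality) condition is ∂L/∂y' |_{x=11} = 0, i.e. y'(11) = 0.
Compute y'(x) = A k sinh(k x) + B k cosh(k x), so
    y'(11) = A k sinh(k·11) + B k cosh(k·11) = 0
    ⇒ B = −A tanh(k·11) = − 4 tanh(sqrt(6)·11).
Therefore the extremal is
    y(x) = 4 cosh(sqrt(6) x) − 4 tanh(sqrt(6)·11) sinh(sqrt(6) x).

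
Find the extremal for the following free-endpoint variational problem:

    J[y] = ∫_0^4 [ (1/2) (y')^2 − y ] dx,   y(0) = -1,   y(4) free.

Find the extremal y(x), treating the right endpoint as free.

The Lagrangian L = (1/2) (y')^2 − y gives
    ∂L/∂y = −1,   ∂L/∂y' = y'.
Euler-Lagrange: d/dx(y') − (−1) = 0, i.e. y'' + 1 = 0, so
    y(x) = −(1/2) x^2 + C1 x + C2.
Fixed left endpoint y(0) = -1 ⇒ C2 = -1.
The right endpoint x = 4 is free, so the natural (transversality) condition is ∂L/∂y' |_{x=4} = 0, i.e. y'(4) = 0.
Compute y'(x) = −1 x + C1, so y'(4) = −4 + C1 = 0 ⇒ C1 = 4.
Therefore the extremal is
    y(x) = −x^2/2 + 4 x − 1.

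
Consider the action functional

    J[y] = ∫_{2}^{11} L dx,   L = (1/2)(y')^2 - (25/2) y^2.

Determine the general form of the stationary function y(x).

The Lagrangian is L = (1/2)(y')^2 - (25/2) y^2.
∂L/∂y = -25y.
∂L/∂y' = y'.
The Euler-Lagrange equation d/dx(∂L/∂y') − ∂L/∂y = 0 becomes:
    y'' + 25 y = 0
General solution: y(x) = A sin(5x) + B cos(5x), where A and B are arbitrary constants fixed by the endpoint conditions.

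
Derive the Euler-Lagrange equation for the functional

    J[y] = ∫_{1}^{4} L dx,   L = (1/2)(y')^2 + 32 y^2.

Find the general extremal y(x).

The Lagrangian is L = (1/2)(y')^2 + 32 y^2.
∂L/∂y = 64y.
∂L/∂y' = y'.
The Euler-Lagrange equation d/dx(∂L/∂y') − ∂L/∂y = 0 becomes:
    y'' - 64 y = 0
General solution: y(x) = A e^(8x) + B e^(-8x), where A and B are arbitrary constants fixed by the endpoint conditions.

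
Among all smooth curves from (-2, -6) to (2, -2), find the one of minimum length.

Arc-length functional: J[y] = ∫ sqrt(1 + (y')^2) dx.
Lagrangian L = sqrt(1 + (y')^2) has no explicit y dependence, so ∂L/∂y = 0 and the Euler-Lagrange equation gives
    d/dx( y' / sqrt(1 + (y')^2) ) = 0  ⇒  y' / sqrt(1 + (y')^2) = const.
Hence y' is constant, so y(x) is affine.
Fitting the endpoints (-2, -6) and (2, -2):
    slope m = ((-2) − (-6)) / (2 − (-2)) = 1,
    intercept c = (-6) − m·(-2) = -4.
Extremal: y(x) = x - 4.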